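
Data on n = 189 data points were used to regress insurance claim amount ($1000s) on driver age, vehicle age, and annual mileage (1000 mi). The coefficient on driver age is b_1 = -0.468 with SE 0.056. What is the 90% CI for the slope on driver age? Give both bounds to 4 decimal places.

df = n − k − 1 = 189 − 3 − 1 = 185.
t* = t_{0.05, 185} = 1.653132.
Margin = t* × SE = 1.653132 × 0.056 = 0.092575.
CI: -0.468 ± 0.092575 → (-0.5606, -0.3754).
With 90% confidence, each one-unit increase in driver age is associated with a change of between -0.5606 and -0.3754 $1000s in insurance claim amount, holding the other predictors fixed.

(-0.5606, -0.3754)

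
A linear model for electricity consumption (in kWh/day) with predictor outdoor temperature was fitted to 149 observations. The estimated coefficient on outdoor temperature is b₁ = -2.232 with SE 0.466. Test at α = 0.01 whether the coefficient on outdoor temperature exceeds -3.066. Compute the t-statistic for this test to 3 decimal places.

t = 1.790

H₀: β₁ = -3.066 vs H₁: β₁ > -3.066.
t = (b₁ − β₁⁰)/SE = (-2.232 − (-3.066)) / 0.466 = 1.790.
df = n − 2 = 149 − 2 = 147.
One-sided p ≈ 0.0378, which is ≥ 0.01, so fail to reject H₀.
The data do not give significant evidence that the true slope on outdoor temperature exceeds -3.066 kWh/day per unit.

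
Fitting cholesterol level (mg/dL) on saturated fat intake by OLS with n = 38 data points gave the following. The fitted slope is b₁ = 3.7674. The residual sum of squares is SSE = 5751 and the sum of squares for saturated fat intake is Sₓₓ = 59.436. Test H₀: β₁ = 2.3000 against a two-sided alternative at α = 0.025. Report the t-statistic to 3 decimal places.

t = 0.895

MSE = SSE/(n − 2) = 5751/36 = 159.75.
SE(b₁) = √(MSE/Sₓₓ) = √(159.75/59.436) = 1.63944.
t = (3.7674 − 2.3000) / 1.63944 = 0.895.
df = n − 2 = 36.
Two-sided p ≈ 0.3767, which is ≥ 0.025, so fail to reject H₀.
The data are consistent with a true slope of 2.3000 mg/dL per unit of saturated fat intake.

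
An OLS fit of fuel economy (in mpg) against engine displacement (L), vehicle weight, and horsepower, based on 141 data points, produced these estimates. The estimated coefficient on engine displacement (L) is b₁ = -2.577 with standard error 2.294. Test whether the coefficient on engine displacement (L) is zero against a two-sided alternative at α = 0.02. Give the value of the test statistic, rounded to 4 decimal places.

t = -1.1234

H₀: β₁ = 0 vs H₁: β₁ ≠ 0.
t = (b₁ − β₁⁰)/SE = -2.577 / 2.294 = -1.1234.
df = n − k − 1 = 141 − 3 − 1 = 137.
Two-sided p ≈ 0.2632, which is ≥ 0.02, so fail to reject H₀.
The data do not give significant evidence of an association between engine displacement (L) and fuel economy, after adjusting for the other predictors.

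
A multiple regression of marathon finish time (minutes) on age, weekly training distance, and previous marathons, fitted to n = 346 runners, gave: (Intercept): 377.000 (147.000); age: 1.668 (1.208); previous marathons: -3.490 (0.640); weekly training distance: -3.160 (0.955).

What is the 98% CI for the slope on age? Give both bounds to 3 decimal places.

(-1.155, 4.491)

Read off: b = 1.668, SE = 1.208 for age.
df = n − k − 1 = 346 − 3 − 1 = 342.
t* = t_{0.01, 342} = 2.337301.
Margin = t* × SE = 2.337301 × 1.208 = 2.82346.
CI: 1.668 ± 2.82346 → (-1.155, 4.491).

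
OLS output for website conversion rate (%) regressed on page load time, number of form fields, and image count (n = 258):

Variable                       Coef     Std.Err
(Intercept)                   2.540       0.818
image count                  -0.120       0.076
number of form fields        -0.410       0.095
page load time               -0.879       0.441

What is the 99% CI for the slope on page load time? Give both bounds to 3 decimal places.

Read off: b = -0.879, SE = 0.441 for page load time.
df = n − k − 1 = 258 − 3 − 1 = 254.
t* = t_{0.005, 254} = 2.595323.
Margin = t* × SE = 2.595323 × 0.441 = 1.14454.
CI: -0.879 ± 1.14454 → (-2.024, 0.266).

(-2.024, 0.266)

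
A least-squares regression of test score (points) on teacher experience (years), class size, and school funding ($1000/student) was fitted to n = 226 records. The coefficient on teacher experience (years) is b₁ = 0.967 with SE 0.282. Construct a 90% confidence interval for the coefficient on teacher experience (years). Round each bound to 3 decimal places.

(0.501, 1.433)

df = n − k − 1 = 226 − 3 − 1 = 222.
t* = t_{0.05, 222} = 1.651746.
Margin = t* × SE = 1.651746 × 0.282 = 0.46579.
CI: 0.967 ± 0.46579 → (0.501, 1.433).
With 90% confidence, each one-unit increase in teacher experience (years) is associated with a change of between 0.501 and 1.433 points in test score, holding the other predictors fixed.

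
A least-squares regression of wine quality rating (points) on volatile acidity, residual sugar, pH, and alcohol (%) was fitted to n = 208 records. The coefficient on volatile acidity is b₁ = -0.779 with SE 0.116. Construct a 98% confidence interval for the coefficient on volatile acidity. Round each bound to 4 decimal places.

df = n − k − 1 = 208 − 4 − 1 = 203.
t* = t_{0.01, 203} = 2.344857.
Margin = t* × SE = 2.344857 × 0.116 = 0.272003.
CI: -0.779 ± 0.272003 → (-1.0510, -0.5070).
With 98% confidence, each one-unit increase in volatile acidity is associated with a change of between -1.0510 and -0.5070 points in wine quality rating, holding the other predictors fixed.

(-1.0510, -0.5070)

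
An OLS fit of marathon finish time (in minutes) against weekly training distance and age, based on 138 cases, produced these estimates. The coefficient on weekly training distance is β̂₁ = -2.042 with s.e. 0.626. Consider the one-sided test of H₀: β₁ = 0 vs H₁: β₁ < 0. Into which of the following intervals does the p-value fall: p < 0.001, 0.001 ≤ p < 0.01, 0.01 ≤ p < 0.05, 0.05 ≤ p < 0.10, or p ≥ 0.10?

p < 0.001

t = -2.042 / 0.626 = -3.262.
df = n − k − 1 = 138 − 2 − 1 = 135.
One-sided p = P(T_{135} < t) ≈ 0.0007.
So p < 0.001.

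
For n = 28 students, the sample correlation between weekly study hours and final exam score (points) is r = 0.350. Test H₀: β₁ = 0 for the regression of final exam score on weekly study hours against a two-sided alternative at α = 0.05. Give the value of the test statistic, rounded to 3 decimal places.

t = r·√(n − 2)/√(1 − r²) = 0.350·√26/√0.8775 = 1.905.
df = n − 2 = 26.
Two-sided p ≈ 0.0679, which is ≥ 0.05, so fail to reject H₀.
The data do not give significant evidence of a linear association between weekly study hours and final exam score.

t = 1.905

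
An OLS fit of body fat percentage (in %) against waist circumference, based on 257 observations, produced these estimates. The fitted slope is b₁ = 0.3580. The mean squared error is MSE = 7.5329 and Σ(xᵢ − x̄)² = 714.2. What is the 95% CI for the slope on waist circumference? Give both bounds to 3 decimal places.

(0.156, 0.560)

SE(b₁) = √(MSE/Sₓₓ) = √(7.5329/714.2) = 0.1027.
df = n − 2 = 255.
t* = t_{0.025, 255} = 1.969311.
Margin = t* × SE = 1.969311 × 0.1027 = 0.20225.
CI: 0.3580 ± 0.20225 → (0.156, 0.560).
With 95% confidence, each one-unit increase in waist circumference is associated with a change of between 0.156 and 0.560 % in body fat percentage.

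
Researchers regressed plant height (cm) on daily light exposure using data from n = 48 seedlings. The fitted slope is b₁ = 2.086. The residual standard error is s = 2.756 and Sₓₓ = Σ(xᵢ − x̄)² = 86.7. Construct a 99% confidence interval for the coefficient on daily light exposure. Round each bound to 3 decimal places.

(1.291, 2.881)

SE(b₁) = s/√Sₓₓ = 2.756/√86.7 = 0.295985.
df = n − 2 = 46.
t* = t_{0.005, 46} = 2.687013.
Margin = t* × SE = 2.687013 × 0.295985 = 0.79532.
CI: 2.086 ± 0.79532 → (1.291, 2.881).
With 99% confidence, each one-unit increase in daily light exposure is associated with a change of between 1.291 and 2.881 cm in plant height.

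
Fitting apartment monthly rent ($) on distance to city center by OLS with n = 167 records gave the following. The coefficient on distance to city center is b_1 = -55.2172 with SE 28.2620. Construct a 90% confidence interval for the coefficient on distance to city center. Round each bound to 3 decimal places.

df = n − 2 = 167 − 2 = 165.
t* = t_{0.05, 165} = 1.654141.
Margin = t* × SE = 1.654141 × 28.2620 = 46.74933.
CI: -55.2172 ± 46.74933 → (-101.967, -8.468).
With 90% confidence, each one-unit increase in distance to city center is associated with a change of between -101.967 and -8.468 $ in apartment monthly rent.

(-101.967, -8.468)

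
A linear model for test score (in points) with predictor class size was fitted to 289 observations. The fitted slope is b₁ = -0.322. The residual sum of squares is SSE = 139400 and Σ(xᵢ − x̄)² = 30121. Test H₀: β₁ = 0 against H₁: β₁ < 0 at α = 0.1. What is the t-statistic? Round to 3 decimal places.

MSE = SSE/(n − 2) = 139400/287 = 485.714.
SE(b₁) = √(MSE/Sₓₓ) = √(485.714/30121) = 0.126986.
t = -0.322 / 0.126986 = -2.536.
df = n − 2 = 287.
One-sided p ≈ 0.0059, which is < 0.1, so reject H₀.
There is evidence that the true slope on class size is negative.

t = -2.536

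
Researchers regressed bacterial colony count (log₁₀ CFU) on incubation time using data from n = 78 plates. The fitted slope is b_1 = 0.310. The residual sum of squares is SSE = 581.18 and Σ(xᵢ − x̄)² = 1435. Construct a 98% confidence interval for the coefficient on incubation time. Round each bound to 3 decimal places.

(0.137, 0.483)

MSE = SSE/(n − 2) = 581.18/76 = 7.64711.
SE(b_1) = √(MSE/Sₓₓ) = √(7.64711/1435) = 0.073.
df = n − 2 = 76.
t* = t_{0.01, 76} = 2.37642.
Margin = t* × SE = 2.37642 × 0.073 = 0.17348.
CI: 0.310 ± 0.17348 → (0.137, 0.483).
With 98% confidence, each one-unit increase in incubation time is associated with a change of between 0.137 and 0.483 log₁₀ CFU in bacterial colony count.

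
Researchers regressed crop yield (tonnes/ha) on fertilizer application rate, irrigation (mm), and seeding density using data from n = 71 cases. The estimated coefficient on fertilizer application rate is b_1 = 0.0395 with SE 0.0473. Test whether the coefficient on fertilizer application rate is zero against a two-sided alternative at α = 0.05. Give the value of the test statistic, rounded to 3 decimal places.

t = 0.835

H₀: β₁ = 0 vs H₁: β₁ ≠ 0.
t = (b_1 − β₁⁰)/SE = 0.0395 / 0.0473 = 0.835.
df = n − k − 1 = 71 − 3 − 1 = 67.
Two-sided p ≈ 0.4066, which is ≥ 0.05, so fail to reject H₀.
The data do not give significant evidence of an association between fertilizer application rate and crop yield, after adjusting for the other predictors.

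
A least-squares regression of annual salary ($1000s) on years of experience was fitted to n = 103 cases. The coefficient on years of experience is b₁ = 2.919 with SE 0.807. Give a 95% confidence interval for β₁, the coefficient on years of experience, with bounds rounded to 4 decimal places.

(1.3181, 4.5199)

df = n − 2 = 103 − 2 = 101.
t* = t_{0.025, 101} = 1.983731.
Margin = t* × SE = 1.983731 × 0.807 = 1.600871.
CI: 2.919 ± 1.600871 → (1.3181, 4.5199).
With 95% confidence, each one-unit increase in years of experience is associated with a change of between 1.3181 and 4.5199 $1000s in annual salary.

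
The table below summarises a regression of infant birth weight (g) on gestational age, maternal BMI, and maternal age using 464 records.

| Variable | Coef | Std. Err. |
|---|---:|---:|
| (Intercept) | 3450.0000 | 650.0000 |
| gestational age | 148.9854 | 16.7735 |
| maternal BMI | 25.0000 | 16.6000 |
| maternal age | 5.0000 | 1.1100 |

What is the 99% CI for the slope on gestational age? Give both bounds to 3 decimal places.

(105.600, 192.371)

Read off: b = 148.9854, SE = 16.7735 for gestational age.
df = n − k − 1 = 464 − 3 − 1 = 460.
t* = t_{0.005, 460} = 2.586559.
Margin = t* × SE = 2.586559 × 16.7735 = 43.38565.
CI: 148.9854 ± 43.38565 → (105.600, 192.371).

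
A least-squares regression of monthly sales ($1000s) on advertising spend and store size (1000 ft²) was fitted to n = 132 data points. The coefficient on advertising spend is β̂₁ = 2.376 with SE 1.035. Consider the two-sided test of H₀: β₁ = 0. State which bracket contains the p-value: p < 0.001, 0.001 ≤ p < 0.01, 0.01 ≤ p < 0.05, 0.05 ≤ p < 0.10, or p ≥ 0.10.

t = 2.376 / 1.035 = 2.296.
df = n − k − 1 = 132 − 2 − 1 = 129.
Two-sided p = 2·P(T_{129} > |t|) ≈ 0.0233.
So 0.01 ≤ p < 0.05.

0.01 ≤ p < 0.05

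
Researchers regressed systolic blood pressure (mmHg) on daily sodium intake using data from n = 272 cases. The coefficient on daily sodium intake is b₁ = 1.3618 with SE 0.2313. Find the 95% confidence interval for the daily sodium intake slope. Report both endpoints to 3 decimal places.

(0.906, 1.817)

df = n − 2 = 272 − 2 = 270.
t* = t_{0.025, 270} = 1.968789.
Margin = t* × SE = 1.968789 × 0.2313 = 0.45538.
CI: 1.3618 ± 0.45538 → (0.906, 1.817).
With 95% confidence, each one-unit increase in daily sodium intake is associated with a change of between 0.906 and 1.817 mmHg in systolic blood pressure.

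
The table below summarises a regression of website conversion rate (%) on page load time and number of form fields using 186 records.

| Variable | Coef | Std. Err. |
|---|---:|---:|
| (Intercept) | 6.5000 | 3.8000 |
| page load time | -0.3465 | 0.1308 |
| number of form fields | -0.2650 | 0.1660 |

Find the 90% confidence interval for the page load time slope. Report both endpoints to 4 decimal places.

(-0.5627, -0.1303)

Read off: b = -0.3465, SE = 0.1308 for page load time.
df = n − k − 1 = 186 − 2 − 1 = 183.
t* = t_{0.05, 183} = 1.653223.
Margin = t* × SE = 1.653223 × 0.1308 = 0.216242.
CI: -0.3465 ± 0.216242 → (-0.5627, -0.1303).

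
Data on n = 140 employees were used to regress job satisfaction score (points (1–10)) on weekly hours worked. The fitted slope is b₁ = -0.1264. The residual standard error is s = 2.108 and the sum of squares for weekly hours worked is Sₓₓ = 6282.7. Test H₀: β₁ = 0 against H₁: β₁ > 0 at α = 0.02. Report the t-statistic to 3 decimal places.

t = -4.753

SE(b₁) = s/√Sₓₓ = 2.108/√6282.7 = 0.0265948.
t = -0.1264 / 0.0265948 = -4.753.
df = n − 2 = 138.
One-sided p ≈ 1.0000, which is ≥ 0.02, so fail to reject H₀.
The data do not give significant evidence that the true slope on weekly hours worked is positive.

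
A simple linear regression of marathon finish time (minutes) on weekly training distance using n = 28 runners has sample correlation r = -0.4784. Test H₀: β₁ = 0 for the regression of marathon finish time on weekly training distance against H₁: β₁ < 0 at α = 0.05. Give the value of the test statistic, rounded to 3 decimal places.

t = -2.778

t = r·√(n − 2)/√(1 − r²) = -0.4784·√26/√0.771133 = -2.778.
df = n − 2 = 26.
One-sided p ≈ 0.0050, which is < 0.05, so reject H₀.
There is evidence of a linear association between weekly training distance and marathon finish time.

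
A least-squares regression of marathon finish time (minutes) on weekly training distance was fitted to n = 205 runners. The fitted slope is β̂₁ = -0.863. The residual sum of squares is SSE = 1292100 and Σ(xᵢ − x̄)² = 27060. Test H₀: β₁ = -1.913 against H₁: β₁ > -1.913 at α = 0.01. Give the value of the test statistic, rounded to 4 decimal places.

t = 2.1650

MSE = SSE/(n − 2) = 1292100/203 = 6365.02.
SE(β̂₁) = √(MSE/Sₓₓ) = √(6365.02/27060) = 0.484994.
t = (-0.863 − (-1.913)) / 0.484994 = 2.1650.
df = n − 2 = 203.
One-sided p ≈ 0.0158, which is ≥ 0.01, so fail to reject H₀.
The data do not give significant evidence that the true slope on weekly training distance exceeds -1.913 minutes per unit.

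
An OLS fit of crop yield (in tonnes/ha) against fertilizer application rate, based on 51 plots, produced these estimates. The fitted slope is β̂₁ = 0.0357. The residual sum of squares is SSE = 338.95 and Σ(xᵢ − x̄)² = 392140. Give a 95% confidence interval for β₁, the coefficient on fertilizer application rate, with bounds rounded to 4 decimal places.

(0.0273, 0.0441)

MSE = SSE/(n − 2) = 338.95/49 = 6.91735.
SE(β̂₁) = √(MSE/Sₓₓ) = √(6.91735/392140) = 0.0042.
df = n − 2 = 49.
t* = t_{0.025, 49} = 2.009575.
Margin = t* × SE = 2.009575 × 0.0042 = 0.008440.
CI: 0.0357 ± 0.008440 → (0.0273, 0.0441).
With 95% confidence, each one-unit increase in fertilizer application rate is associated with a change of between 0.0273 and 0.0441 tonnes/ha in crop yield.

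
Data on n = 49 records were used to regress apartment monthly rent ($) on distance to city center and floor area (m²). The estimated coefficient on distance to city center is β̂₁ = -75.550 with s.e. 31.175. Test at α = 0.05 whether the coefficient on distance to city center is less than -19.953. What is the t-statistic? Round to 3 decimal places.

t = -1.783

H₀: β₁ = -19.953 vs H₁: β₁ < -19.953.
t = (β̂₁ − β₁⁰)/SE = (-75.550 − (-19.953)) / 31.175 = -1.783.
df = n − k − 1 = 49 − 2 − 1 = 46.
One-sided p ≈ 0.0406, which is < 0.05, so reject H₀.
There is evidence that the true slope on distance to city center is below -19.953 $ per unit, holding the other predictors fixed.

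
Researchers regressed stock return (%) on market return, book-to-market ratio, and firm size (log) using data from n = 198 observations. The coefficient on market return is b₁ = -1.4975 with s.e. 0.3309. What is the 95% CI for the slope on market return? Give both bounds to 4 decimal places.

df = n − k − 1 = 198 − 3 − 1 = 194.
t* = t_{0.025, 194} = 1.972268.
Margin = t* × SE = 1.972268 × 0.3309 = 0.652623.
CI: -1.4975 ± 0.652623 → (-2.1501, -0.8449).
With 95% confidence, each one-unit increase in market return is associated with a change of between -2.1501 and -0.8449 % in stock return, holding the other predictors fixed.

(-2.1501, -0.8449)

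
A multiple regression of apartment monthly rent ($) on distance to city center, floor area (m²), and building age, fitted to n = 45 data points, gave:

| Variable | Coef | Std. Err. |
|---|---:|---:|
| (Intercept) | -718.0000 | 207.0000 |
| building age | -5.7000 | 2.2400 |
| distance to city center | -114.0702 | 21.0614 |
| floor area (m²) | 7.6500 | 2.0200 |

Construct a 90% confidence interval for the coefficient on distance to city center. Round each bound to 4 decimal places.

Read off: b = -114.0702, SE = 21.0614 for distance to city center.
df = n − k − 1 = 45 − 3 − 1 = 41.
t* = t_{0.05, 41} = 1.682878.
Margin = t* × SE = 1.682878 × 21.0614 = 35.443767.
CI: -114.0702 ± 35.443767 → (-149.5140, -78.6264).

(-149.5140, -78.6264)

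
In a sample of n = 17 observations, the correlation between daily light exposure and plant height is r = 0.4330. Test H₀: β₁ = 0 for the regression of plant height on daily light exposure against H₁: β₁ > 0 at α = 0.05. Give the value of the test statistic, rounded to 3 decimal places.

t = r·√(n − 2)/√(1 − r²) = 0.4330·√15/√0.812511 = 1.860.
df = n − 2 = 15.
One-sided p ≈ 0.0413, which is < 0.05, so reject H₀.
There is evidence of a linear association between daily light exposure and plant height.

t = 1.860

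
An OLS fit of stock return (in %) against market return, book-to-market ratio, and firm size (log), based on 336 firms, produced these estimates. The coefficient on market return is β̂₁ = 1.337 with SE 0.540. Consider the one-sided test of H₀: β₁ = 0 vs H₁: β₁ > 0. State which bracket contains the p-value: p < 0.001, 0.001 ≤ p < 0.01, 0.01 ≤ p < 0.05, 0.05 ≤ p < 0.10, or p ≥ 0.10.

0.001 ≤ p < 0.01

t = 1.337 / 0.540 = 2.476.
df = n − k − 1 = 336 − 3 − 1 = 332.
One-sided p = P(T_{332} > t) ≈ 0.0069.
So 0.001 ≤ p < 0.01.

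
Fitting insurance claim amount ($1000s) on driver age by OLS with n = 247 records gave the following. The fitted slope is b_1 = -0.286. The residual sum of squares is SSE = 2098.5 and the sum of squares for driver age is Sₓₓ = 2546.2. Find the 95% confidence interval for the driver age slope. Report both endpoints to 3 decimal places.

MSE = SSE/(n − 2) = 2098.5/245 = 8.56531.
SE(b_1) = √(MSE/Sₓₓ) = √(8.56531/2546.2) = 0.0579996.
df = n − 2 = 245.
t* = t_{0.025, 245} = 1.969694.
Margin = t* × SE = 1.969694 × 0.0579996 = 0.11424.
CI: -0.286 ± 0.11424 → (-0.400, -0.172).
With 95% confidence, each one-unit increase in driver age is associated with a change of between -0.400 and -0.172 $1000s in insurance claim amount.

(-0.400, -0.172)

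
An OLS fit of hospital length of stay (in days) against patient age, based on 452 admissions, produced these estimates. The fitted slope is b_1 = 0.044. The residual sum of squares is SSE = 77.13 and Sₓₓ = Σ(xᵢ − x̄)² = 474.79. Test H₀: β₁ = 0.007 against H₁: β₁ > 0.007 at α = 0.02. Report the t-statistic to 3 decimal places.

t = 1.947

MSE = SSE/(n − 2) = 77.13/450 = 0.1714.
SE(b_1) = √(MSE/Sₓₓ) = √(0.1714/474.79) = 0.019.
t = (0.044 − 0.007) / 0.019 = 1.947.
df = n − 2 = 450.
One-sided p ≈ 0.0261, which is ≥ 0.02, so fail to reject H₀.
The data do not give significant evidence that the true slope on patient age exceeds 0.007 days per unit.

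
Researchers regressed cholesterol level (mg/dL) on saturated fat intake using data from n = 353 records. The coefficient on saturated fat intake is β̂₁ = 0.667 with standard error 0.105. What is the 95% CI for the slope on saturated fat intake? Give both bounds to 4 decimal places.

(0.4605, 0.8735)

df = n − 2 = 353 − 2 = 351.
t* = t_{0.025, 351} = 1.966746.
Margin = t* × SE = 1.966746 × 0.105 = 0.206508.
CI: 0.667 ± 0.206508 → (0.4605, 0.8735).
With 95% confidence, each one-unit increase in saturated fat intake is associated with a change of between 0.4605 and 0.8735 mg/dL in cholesterol level.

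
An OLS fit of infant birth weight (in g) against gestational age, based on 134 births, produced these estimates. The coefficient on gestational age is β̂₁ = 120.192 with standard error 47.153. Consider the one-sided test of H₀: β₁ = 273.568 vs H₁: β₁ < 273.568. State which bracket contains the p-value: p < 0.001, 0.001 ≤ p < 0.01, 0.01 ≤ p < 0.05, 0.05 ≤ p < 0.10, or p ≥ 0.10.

t = (120.192 − 273.568) / 47.153 = -3.253.
df = n − 2 = 134 − 2 = 132.
One-sided p = P(T_{132} < t) ≈ 0.0007.
So p < 0.001.

p < 0.001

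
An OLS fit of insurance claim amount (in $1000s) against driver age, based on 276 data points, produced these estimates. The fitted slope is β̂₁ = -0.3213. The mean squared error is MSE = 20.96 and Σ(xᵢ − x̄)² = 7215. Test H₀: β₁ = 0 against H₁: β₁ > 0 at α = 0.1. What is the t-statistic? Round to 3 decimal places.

SE(β̂₁) = √(MSE/Sₓₓ) = √(20.96/7215) = 0.0538986.
t = -0.3213 / 0.0538986 = -5.961.
df = n − 2 = 274.
One-sided p ≈ 1.0000, which is ≥ 0.1, so fail to reject H₀.
The data do not give significant evidence that the true slope on driver age is positive.

t = -5.961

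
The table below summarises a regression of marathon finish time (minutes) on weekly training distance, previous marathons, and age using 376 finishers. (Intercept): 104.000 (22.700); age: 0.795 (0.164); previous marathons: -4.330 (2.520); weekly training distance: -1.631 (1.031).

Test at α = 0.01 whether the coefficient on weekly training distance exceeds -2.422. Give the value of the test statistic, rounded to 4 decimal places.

Read off: b = -1.631, SE = 1.031 for weekly training distance.
H₀: β₁ = -2.422 vs H₁: β₁ > -2.422.
t = (-1.631 − (-2.422)) / 1.031 = 0.7672.
df = n − k − 1 = 376 − 3 − 1 = 372.
One-sided p ≈ 0.2217, which is ≥ 0.01, so fail to reject H₀.
The data do not give significant evidence that the true slope on weekly training distance exceeds -2.422 minutes per unit, holding the other predictors fixed.

t = 0.7672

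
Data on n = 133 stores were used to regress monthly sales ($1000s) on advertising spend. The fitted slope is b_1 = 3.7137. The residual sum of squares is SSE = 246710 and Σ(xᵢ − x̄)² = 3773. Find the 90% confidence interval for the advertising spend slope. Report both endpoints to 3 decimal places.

(2.543, 4.884)

MSE = SSE/(n − 2) = 246710/131 = 1883.28.
SE(b_1) = √(MSE/Sₓₓ) = √(1883.28/3773) = 0.706504.
df = n − 2 = 131.
t* = t_{0.05, 131} = 1.656569.
Margin = t* × SE = 1.656569 × 0.706504 = 1.17037.
CI: 3.7137 ± 1.17037 → (2.543, 4.884).
With 90% confidence, each one-unit increase in advertising spend is associated with a change of between 2.543 and 4.884 $1000s in monthly sales.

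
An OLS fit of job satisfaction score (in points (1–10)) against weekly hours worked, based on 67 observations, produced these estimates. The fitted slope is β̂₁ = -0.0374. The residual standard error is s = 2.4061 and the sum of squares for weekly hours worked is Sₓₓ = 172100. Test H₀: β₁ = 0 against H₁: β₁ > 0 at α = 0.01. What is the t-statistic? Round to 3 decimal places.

SE(β̂₁) = s/√Sₓₓ = 2.4061/√172100 = 0.00579994.
t = -0.0374 / 0.00579994 = -6.448.
df = n − 2 = 65.
One-sided p ≈ 1.0000, which is ≥ 0.01, so fail to reject H₀.
The data do not give significant evidence that the true slope on weekly hours worked is positive.

t = -6.448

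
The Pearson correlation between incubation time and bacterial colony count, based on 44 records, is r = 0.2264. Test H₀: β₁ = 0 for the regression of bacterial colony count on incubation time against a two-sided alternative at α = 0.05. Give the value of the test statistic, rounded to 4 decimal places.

t = 1.5064

t = r·√(n − 2)/√(1 − r²) = 0.2264·√42/√0.948743 = 1.5064.
df = n − 2 = 42.
Two-sided p ≈ 0.1395, which is ≥ 0.05, so fail to reject H₀.
The data do not give significant evidence of a linear association between incubation time and bacterial colony count.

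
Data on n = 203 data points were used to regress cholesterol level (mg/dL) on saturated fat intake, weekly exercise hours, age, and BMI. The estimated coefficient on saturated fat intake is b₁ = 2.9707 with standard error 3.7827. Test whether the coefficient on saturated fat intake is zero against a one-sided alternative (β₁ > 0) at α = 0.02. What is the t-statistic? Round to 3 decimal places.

H₀: β₁ = 0 vs H₁: β₁ > 0.
t = (b₁ − β₁⁰)/SE = 2.9707 / 3.7827 = 0.785.
df = n − k − 1 = 203 − 4 − 1 = 198.
One-sided p ≈ 0.2166, which is ≥ 0.02, so fail to reject H₀.
The data do not give significant evidence that the true slope on saturated fat intake is positive, holding the other predictors fixed.

t = 0.785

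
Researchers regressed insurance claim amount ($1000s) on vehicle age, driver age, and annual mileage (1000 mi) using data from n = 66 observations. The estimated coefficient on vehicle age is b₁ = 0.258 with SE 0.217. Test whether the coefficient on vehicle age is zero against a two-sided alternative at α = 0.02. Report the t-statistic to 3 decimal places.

t = 1.189

H₀: β₁ = 0 vs H₁: β₁ ≠ 0.
t = (b₁ − β₁⁰)/SE = 0.258 / 0.217 = 1.189.
df = n − k − 1 = 66 − 3 − 1 = 62.
Two-sided p ≈ 0.2390, which is ≥ 0.02, so fail to reject H₀.
The data do not give significant evidence of an association between vehicle age and insurance claim amount, after adjusting for the other predictors.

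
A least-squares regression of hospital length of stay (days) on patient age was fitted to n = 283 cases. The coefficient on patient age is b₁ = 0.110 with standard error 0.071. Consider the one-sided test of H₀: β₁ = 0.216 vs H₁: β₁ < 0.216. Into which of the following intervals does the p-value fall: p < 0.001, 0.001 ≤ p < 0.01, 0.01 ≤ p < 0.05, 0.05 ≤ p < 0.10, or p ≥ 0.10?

0.05 ≤ p < 0.10

t = (0.110 − 0.216) / 0.071 = -1.493.
df = n − 2 = 283 − 2 = 281.
One-sided p = P(T_{281} < t) ≈ 0.0683.
So 0.05 ≤ p < 0.10.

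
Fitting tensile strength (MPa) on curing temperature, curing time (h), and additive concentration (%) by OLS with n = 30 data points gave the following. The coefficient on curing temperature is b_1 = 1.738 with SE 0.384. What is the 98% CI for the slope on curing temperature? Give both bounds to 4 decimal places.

(0.7862, 2.6898)

df = n − k − 1 = 30 − 3 − 1 = 26.
t* = t_{0.01, 26} = 2.47863.
Margin = t* × SE = 2.47863 × 0.384 = 0.951794.
CI: 1.738 ± 0.951794 → (0.7862, 2.6898).
With 98% confidence, each one-unit increase in curing temperature is associated with a change of between 0.7862 and 2.6898 MPa in tensile strength, holding the other predictors fixed.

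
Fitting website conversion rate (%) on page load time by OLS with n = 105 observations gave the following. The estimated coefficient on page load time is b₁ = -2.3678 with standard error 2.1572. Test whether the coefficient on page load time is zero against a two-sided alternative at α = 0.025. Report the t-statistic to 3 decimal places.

t = -1.098

H₀: β₁ = 0 vs H₁: β₁ ≠ 0.
t = (b₁ − β₁⁰)/SE = -2.3678 / 2.1572 = -1.098.
df = n − 2 = 105 − 2 = 103.
Two-sided p ≈ 0.2749, which is ≥ 0.025, so fail to reject H₀.
The data do not give significant evidence of an association between page load time and website conversion rate.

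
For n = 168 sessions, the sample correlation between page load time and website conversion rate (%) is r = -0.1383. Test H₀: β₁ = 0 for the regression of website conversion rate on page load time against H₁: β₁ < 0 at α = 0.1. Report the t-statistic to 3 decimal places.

t = r·√(n − 2)/√(1 − r²) = -0.1383·√166/√0.980873 = -1.799.
df = n − 2 = 166.
One-sided p ≈ 0.0369, which is < 0.1, so reject H₀.
There is evidence of a linear association between page load time and website conversion rate.

t = -1.799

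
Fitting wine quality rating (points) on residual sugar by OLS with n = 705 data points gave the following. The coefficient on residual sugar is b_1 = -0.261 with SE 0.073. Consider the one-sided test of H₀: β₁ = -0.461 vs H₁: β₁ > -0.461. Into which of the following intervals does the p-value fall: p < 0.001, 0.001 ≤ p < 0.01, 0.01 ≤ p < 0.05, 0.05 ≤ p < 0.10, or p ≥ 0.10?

t = (-0.261 − (-0.461)) / 0.073 = 2.740.
df = n − 2 = 705 − 2 = 703.
One-sided p = P(T_{703} > t) ≈ 0.0032.
So 0.001 ≤ p < 0.01.

0.001 ≤ p < 0.01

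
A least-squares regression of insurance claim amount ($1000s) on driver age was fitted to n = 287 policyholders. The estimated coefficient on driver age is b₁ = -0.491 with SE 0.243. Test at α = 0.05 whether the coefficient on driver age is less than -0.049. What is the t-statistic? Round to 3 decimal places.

H₀: β₁ = -0.049 vs H₁: β₁ < -0.049.
t = (b₁ − β₁⁰)/SE = (-0.491 − (-0.049)) / 0.243 = -1.819.
df = n − 2 = 287 − 2 = 285.
One-sided p ≈ 0.0350, which is < 0.05, so reject H₀.
There is evidence that the true slope on driver age is below -0.049 $1000s per unit.

t = -1.819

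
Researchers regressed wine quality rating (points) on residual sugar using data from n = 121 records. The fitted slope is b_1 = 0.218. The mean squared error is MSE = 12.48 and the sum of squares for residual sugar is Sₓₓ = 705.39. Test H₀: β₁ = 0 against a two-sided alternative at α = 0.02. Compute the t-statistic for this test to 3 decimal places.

SE(b_1) = √(MSE/Sₓₓ) = √(12.48/705.39) = 0.133013.
t = 0.218 / 0.133013 = 1.639.
df = n − 2 = 119.
Two-sided p ≈ 0.1039, which is ≥ 0.02, so fail to reject H₀.
The data do not give significant evidence of an association between residual sugar and wine quality rating.

t = 1.639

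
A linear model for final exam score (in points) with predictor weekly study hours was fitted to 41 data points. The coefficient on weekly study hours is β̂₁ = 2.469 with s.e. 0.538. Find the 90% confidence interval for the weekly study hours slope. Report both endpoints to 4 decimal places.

(1.5625, 3.3755)

df = n − 2 = 41 − 2 = 39.
t* = t_{0.05, 39} = 1.684875.
Margin = t* × SE = 1.684875 × 0.538 = 0.906463.
CI: 2.469 ± 0.906463 → (1.5625, 3.3755).
With 90% confidence, each one-unit increase in weekly study hours is associated with a change of between 1.5625 and 3.3755 points in final exam score.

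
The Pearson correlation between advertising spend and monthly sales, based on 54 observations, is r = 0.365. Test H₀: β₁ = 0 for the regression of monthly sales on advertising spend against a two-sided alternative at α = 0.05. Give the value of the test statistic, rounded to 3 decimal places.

t = 2.827

t = r·√(n − 2)/√(1 − r²) = 0.365·√52/√0.866775 = 2.827.
df = n − 2 = 52.
Two-sided p ≈ 0.0067, which is < 0.05, so reject H₀.
There is evidence of a linear association between advertising spend and monthly sales.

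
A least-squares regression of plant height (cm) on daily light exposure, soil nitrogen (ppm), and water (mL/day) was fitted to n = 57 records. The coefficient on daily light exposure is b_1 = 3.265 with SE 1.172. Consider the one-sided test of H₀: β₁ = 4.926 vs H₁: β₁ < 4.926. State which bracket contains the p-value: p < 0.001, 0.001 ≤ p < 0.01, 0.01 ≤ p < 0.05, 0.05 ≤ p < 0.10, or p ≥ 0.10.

t = (3.265 − 4.926) / 1.172 = -1.417.
df = n − k − 1 = 57 − 3 − 1 = 53.
One-sided p = P(T_{53} < t) ≈ 0.0811.
So 0.05 ≤ p < 0.10.

0.05 ≤ p < 0.10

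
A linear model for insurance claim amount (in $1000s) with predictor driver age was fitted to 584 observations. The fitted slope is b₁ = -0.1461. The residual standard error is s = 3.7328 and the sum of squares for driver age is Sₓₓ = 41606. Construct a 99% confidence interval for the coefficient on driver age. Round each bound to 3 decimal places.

SE(b₁) = s/√Sₓₓ = 3.7328/√41606 = 0.0183002.
df = n − 2 = 582.
t* = t_{0.005, 582} = 2.584303.
Margin = t* × SE = 2.584303 × 0.0183002 = 0.04729.
CI: -0.1461 ± 0.04729 → (-0.193, -0.099).
With 99% confidence, each one-unit increase in driver age is associated with a change of between -0.193 and -0.099 $1000s in insurance claim amount.

(-0.193, -0.099)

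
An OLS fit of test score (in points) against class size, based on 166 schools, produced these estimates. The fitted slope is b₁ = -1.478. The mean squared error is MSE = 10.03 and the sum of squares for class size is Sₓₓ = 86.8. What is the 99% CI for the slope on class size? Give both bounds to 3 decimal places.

(-2.364, -0.592)

SE(b₁) = √(MSE/Sₓₓ) = √(10.03/86.8) = 0.339931.
df = n − 2 = 164.
t* = t_{0.005, 164} = 2.60614.
Margin = t* × SE = 2.60614 × 0.339931 = 0.88591.
CI: -1.478 ± 0.88591 → (-2.364, -0.592).
With 99% confidence, each one-unit increase in class size is associated with a change of between -2.364 and -0.592 points in test score.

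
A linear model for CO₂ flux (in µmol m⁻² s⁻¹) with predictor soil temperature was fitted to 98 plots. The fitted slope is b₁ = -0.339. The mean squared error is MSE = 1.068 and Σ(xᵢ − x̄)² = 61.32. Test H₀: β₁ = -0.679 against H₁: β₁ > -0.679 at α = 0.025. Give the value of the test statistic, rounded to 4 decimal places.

SE(b₁) = √(MSE/Sₓₓ) = √(1.068/61.32) = 0.131973.
t = (-0.339 − (-0.679)) / 0.131973 = 2.5763.
df = n − 2 = 96.
One-sided p ≈ 0.0058, which is < 0.025, so reject H₀.
There is evidence that the true slope on soil temperature exceeds -0.679 µmol m⁻² s⁻¹ per unit.

t = 2.5763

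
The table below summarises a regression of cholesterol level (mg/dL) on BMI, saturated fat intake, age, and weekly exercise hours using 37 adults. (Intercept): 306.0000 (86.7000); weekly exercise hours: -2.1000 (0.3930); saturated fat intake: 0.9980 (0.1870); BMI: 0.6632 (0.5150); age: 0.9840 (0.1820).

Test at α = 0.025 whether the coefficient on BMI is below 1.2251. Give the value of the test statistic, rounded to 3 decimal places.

t = -1.091

Read off: b = 0.6632, SE = 0.5150 for BMI.
H₀: β₁ = 1.2251 vs H₁: β₁ < 1.2251.
t = (0.6632 − 1.2251) / 0.5150 = -1.091.
df = n − k − 1 = 37 − 4 − 1 = 32.
One-sided p ≈ 0.1417, which is ≥ 0.025, so fail to reject H₀.
The data do not give significant evidence that the true slope on BMI is below 1.2251 mg/dL per unit, holding the other predictors fixed.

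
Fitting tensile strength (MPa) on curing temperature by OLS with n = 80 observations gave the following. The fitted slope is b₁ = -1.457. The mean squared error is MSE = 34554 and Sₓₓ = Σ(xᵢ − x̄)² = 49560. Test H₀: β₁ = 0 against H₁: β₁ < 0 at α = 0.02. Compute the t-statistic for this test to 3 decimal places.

SE(b₁) = √(MSE/Sₓₓ) = √(34554/49560) = 0.834994.
t = -1.457 / 0.834994 = -1.745.
df = n − 2 = 78.
One-sided p ≈ 0.0425, which is ≥ 0.02, so fail to reject H₀.
The data do not give significant evidence that the true slope on curing temperature is negative.

t = -1.745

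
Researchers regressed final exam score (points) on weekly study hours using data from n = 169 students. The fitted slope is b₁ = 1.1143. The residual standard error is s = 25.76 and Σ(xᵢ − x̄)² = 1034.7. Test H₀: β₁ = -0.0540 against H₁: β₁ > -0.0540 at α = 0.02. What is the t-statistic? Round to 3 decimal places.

t = 1.459

SE(b₁) = s/√Sₓₓ = 25.76/√1034.7 = 0.800827.
t = (1.1143 − (-0.0540)) / 0.800827 = 1.459.
df = n − 2 = 167.
One-sided p ≈ 0.0732, which is ≥ 0.02, so fail to reject H₀.
The data do not give significant evidence that the true slope on weekly study hours exceeds -0.0540 points per unit.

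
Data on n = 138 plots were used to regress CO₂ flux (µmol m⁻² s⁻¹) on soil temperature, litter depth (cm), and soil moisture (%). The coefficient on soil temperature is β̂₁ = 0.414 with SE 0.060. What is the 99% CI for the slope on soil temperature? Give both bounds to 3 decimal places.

(0.257, 0.571)

df = n − k − 1 = 138 − 3 − 1 = 134.
t* = t_{0.005, 134} = 2.613017.
Margin = t* × SE = 2.613017 × 0.060 = 0.15678.
CI: 0.414 ± 0.15678 → (0.257, 0.571).
With 99% confidence, each one-unit increase in soil temperature is associated with a change of between 0.257 and 0.571 µmol m⁻² s⁻¹ in CO₂ flux, holding the other predictors fixed.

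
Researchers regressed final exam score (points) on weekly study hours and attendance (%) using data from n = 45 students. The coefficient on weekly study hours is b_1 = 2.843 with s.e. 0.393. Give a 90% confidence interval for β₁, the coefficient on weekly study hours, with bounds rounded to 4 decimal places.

df = n − k − 1 = 45 − 2 − 1 = 42.
t* = t_{0.05, 42} = 1.681952.
Margin = t* × SE = 1.681952 × 0.393 = 0.661007.
CI: 2.843 ± 0.661007 → (2.1820, 3.5040).
With 90% confidence, each one-unit increase in weekly study hours is associated with a change of between 2.1820 and 3.5040 points in final exam score, holding the other predictors fixed.

(2.1820, 3.5040)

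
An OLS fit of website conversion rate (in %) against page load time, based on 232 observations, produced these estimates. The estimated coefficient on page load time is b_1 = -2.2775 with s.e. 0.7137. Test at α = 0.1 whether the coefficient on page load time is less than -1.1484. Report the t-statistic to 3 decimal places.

t = -1.582

H₀: β₁ = -1.1484 vs H₁: β₁ < -1.1484.
t = (b_1 − β₁⁰)/SE = (-2.2775 − (-1.1484)) / 0.7137 = -1.582.
df = n − 2 = 232 − 2 = 230.
One-sided p ≈ 0.0575, which is < 0.1, so reject H₀.
There is evidence that the true slope on page load time is below -1.1484 % per unit.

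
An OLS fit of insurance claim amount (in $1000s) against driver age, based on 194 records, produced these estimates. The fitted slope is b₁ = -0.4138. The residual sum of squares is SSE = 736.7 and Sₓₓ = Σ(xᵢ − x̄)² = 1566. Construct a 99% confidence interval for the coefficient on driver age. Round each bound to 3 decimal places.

MSE = SSE/(n − 2) = 736.7/192 = 3.83698.
SE(b₁) = √(MSE/Sₓₓ) = √(3.83698/1566) = 0.0494993.
df = n − 2 = 192.
t* = t_{0.005, 192} = 2.601678.
Margin = t* × SE = 2.601678 × 0.0494993 = 0.12878.
CI: -0.4138 ± 0.12878 → (-0.543, -0.285).
With 99% confidence, each one-unit increase in driver age is associated with a change of between -0.543 and -0.285 $1000s in insurance claim amount.

(-0.543, -0.285)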